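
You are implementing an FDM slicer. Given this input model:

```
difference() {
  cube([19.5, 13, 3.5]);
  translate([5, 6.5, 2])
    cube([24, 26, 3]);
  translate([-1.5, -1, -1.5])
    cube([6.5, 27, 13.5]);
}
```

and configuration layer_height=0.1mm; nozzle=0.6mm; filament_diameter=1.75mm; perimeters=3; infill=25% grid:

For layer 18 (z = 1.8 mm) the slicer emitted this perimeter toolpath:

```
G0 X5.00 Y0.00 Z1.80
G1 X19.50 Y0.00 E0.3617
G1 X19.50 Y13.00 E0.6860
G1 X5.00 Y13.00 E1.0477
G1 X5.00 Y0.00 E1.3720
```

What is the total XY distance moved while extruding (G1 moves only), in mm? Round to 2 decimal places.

Sum the Euclidean lengths of each G1 segment: total = 55.00 mm.

55.00 mm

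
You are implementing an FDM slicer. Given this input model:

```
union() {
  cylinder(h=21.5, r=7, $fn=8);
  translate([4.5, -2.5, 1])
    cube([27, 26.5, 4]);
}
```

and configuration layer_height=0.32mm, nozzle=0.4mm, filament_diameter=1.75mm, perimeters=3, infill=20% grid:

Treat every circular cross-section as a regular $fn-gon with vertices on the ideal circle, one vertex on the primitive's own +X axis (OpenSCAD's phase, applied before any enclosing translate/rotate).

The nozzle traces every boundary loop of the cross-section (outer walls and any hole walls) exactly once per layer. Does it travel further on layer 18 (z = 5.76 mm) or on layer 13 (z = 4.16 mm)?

layer 13 (z = 4.16 mm)

Layer 18 (z = 5.76): the cylinder: section is a regular 8-gon, circumradius r=7 (perimeter = 2·8·7.000·sin(180°/8) = 42.86 mm); the cube at (4.5, -2.5) is absent (z outside [1, 5]); Merging all regions: only the r=7 cylinder is present, so the union is just that shape — boundary = 42.86 mm. So its perimeter = 42.86 mm. Layer 13 (z = 4.16): the r=7 cylinder gives a regular 8-gon of circumradius 7 (constant along its height) (perimeter = 2·8·7.000·sin(180°/8) = 42.86 mm); the cube at (4.5, -2.5) (footprint 27×26.5) is included at this height (perimeter 107.00 mm); Taking the union: the regions partially overlap (shared area 12.30 mm²), so the edge portions inside another operand are dropped and the merged outline is re-measured after clipping — boundary = 132.21 mm. So its perimeter = 132.21 mm. Layer 13 is larger (132.21 vs 42.86 mm).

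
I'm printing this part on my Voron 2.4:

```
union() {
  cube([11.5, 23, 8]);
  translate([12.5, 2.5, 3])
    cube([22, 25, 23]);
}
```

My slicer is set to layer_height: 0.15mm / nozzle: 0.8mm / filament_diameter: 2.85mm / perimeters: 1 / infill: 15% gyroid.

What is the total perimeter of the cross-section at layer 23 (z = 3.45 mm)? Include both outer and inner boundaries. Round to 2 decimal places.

163.00 mm

At z = 3.45 mm: the 11.5×23 cube contributes its full rectangle (perimeter 69.00 mm); the cube at (12.5, 2.5) is present — its section is the full 22×25 rectangle (perimeter 94.00 mm); Merging all regions: the 2 present regions are separate (no shared area or edge), so areas and boundary lengths simply add and each stays a separate island — boundary = 163.00 mm. Overall, the cross-section has 2 separate islands. Total boundary length (outer) = 163.00 mm.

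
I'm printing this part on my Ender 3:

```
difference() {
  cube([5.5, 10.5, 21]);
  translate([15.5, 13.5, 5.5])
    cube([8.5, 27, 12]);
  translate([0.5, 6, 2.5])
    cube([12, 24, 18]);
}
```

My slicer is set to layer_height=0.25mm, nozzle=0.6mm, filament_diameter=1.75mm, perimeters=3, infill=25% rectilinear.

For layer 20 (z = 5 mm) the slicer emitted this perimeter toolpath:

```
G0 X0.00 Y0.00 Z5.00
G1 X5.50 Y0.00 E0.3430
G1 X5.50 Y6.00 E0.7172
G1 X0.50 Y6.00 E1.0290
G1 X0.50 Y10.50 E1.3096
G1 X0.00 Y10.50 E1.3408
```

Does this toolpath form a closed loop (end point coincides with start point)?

Start point (G0): (0.00, 0.00). End point (last G1): the path does not return to the start — open.

no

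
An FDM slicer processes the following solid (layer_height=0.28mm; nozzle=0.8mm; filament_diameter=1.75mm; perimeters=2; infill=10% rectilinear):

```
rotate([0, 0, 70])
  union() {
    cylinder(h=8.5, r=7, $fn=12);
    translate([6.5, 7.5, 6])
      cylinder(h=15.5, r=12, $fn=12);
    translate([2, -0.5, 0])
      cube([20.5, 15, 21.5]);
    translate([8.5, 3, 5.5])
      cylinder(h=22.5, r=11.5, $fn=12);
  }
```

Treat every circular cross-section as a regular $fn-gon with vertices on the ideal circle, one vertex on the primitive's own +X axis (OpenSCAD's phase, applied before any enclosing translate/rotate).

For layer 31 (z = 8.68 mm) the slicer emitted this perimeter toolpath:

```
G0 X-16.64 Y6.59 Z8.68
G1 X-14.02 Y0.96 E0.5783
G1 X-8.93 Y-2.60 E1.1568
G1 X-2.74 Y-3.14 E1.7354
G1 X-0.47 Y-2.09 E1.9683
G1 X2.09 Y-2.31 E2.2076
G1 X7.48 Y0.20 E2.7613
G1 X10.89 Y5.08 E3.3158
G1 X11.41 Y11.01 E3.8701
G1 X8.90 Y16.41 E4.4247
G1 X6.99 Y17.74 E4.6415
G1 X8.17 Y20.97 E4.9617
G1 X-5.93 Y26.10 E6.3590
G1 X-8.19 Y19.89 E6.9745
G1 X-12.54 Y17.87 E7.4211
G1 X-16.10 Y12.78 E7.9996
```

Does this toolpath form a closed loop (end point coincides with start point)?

no

Start point (G0): (-16.64, 6.59). End point (last G1): the path does not return to the start — open.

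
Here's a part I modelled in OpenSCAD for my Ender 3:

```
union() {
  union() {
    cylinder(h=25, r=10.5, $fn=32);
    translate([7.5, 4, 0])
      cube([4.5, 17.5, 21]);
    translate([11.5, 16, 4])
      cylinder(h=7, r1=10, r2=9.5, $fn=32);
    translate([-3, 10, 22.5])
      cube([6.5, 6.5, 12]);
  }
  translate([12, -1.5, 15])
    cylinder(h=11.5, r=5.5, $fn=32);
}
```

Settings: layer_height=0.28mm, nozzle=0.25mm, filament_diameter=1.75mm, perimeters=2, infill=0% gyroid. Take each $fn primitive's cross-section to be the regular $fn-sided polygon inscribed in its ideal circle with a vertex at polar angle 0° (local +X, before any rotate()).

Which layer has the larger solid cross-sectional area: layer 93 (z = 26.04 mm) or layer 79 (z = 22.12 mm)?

Layer 93 (z = 26.04): the cylinder is absent (z outside [0, 25]); the cube at (7.5, 4) is absent (z outside [0, 21]); the cone at (11.5, 16) is absent (z outside [4, 11]); the cube at (-3, 10) (footprint 6.5×6.5) is included at this height (area 42.25 mm²); Taking the union: only the 6.5×6.5 cube at (-3, 10) is present, so the union is just that shape — area = 42.25 mm²; the cylinder at (12, -1.5): section is a regular 32-gon, circumradius r=5.5 (area = (32/2)·5.500²·sin(360°/32) = 94.42 mm²); Combining (union): the 2 present regions are separate (no shared area or edge), so areas and boundary lengths simply add and each stays a separate island — area = 136.67 mm². So its area = 136.67 mm². Layer 79 (z = 22.12): the r=10.5 cylinder contributes a regular 32-gon of circumradius 10.5 (area = (32/2)·10.500²·sin(360°/32) = 344.14 mm²); the cube at (7.5, 4) is not intersected at this z (z outside [0, 21]); the cone at (11.5, 16) does not reach this height (z outside [4, 11]); the cube at (-3, 10) does not reach this height (z outside [22.5, 34.5]); Merging all regions: only the r=10.5 cylinder is present, so the union is just that shape — area = 344.14 mm²; the r=5.5 cylinder at (12, -1.5) gives a regular 32-gon of circumradius 5.5 (constant along its height) (area = (32/2)·5.500²·sin(360°/32) = 94.42 mm²); Merging all regions: the regions partially overlap — summed areas 438.56 mm² minus the doubly-counted overlap 25.51 mm² gives 413.05 mm² — area = 413.05 mm². So its area = 413.05 mm². Layer 79 is larger (413.05 vs 136.67 mm²).

layer 79 (z = 22.12 mm)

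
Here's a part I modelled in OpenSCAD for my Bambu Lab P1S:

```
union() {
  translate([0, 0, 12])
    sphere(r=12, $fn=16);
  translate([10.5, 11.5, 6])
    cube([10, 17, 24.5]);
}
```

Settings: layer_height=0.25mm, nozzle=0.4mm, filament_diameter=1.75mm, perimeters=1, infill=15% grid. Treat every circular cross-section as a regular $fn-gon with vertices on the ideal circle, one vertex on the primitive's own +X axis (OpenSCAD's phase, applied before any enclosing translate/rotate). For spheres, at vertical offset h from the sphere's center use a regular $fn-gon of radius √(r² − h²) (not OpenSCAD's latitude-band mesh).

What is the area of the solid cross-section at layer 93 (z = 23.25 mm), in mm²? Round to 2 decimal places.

223.38 mm²

At z = 23.25 mm: the r=12 sphere contributes a regular 16-gon of circumradius √(12²−11.25²) = 4.176 (area = (16/2)·4.176²·sin(360°/16) = 53.38 mm²); the cube at (10.5, 11.5) (footprint 10×17) is included at this height (area 170.00 mm²); Merging all regions: the 2 present regions are separate (no shared area or edge), so areas and boundary lengths simply add and each stays a separate island — area = 223.38 mm². Overall, the cross-section has 2 separate islands. Net area = 223.38 mm².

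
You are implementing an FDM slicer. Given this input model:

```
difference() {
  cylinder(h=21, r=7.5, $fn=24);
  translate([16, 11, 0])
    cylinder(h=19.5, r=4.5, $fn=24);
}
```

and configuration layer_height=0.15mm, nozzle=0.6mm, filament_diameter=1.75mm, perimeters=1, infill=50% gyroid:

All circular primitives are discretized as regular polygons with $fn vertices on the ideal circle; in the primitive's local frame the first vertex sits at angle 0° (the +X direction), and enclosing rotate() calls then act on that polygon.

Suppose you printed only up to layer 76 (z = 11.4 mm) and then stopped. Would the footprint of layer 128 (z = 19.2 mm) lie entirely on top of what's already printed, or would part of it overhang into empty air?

Compare the two slices. At z = 11.4: the r=7.5 cylinder contributes a regular 24-gon of circumradius 7.5 (area = (24/2)·7.500²·sin(360°/24) = 174.70 mm²); the cylinder at (16, 11): section is a regular 24-gon, circumradius r=4.5 (area = (24/2)·4.500²·sin(360°/24) = 62.89 mm²); Subtracting the remaining from the first: starting from the r=7.5 cylinder (174.70 mm²), the r=4.5 cylinder at (16, 11) misses the remaining region (no effect) — area = 174.70 mm². At z = 19.2: the r=7.5 cylinder contributes a regular 24-gon of circumradius 7.5 (area = (24/2)·7.500²·sin(360°/24) = 174.70 mm²); the r=4.5 cylinder at (16, 11) contributes a regular 24-gon of circumradius 4.5 (area = (24/2)·4.500²·sin(360°/24) = 62.89 mm²); Taking the first minus the rest: starting from the r=7.5 cylinder (174.70 mm²), the r=4.5 cylinder at (16, 11) misses the remaining region (no effect) — area = 174.70 mm². Checking containment: the cross-section at z = 19.2 is a subset of the cross-section at z = 11.4.

entirely on top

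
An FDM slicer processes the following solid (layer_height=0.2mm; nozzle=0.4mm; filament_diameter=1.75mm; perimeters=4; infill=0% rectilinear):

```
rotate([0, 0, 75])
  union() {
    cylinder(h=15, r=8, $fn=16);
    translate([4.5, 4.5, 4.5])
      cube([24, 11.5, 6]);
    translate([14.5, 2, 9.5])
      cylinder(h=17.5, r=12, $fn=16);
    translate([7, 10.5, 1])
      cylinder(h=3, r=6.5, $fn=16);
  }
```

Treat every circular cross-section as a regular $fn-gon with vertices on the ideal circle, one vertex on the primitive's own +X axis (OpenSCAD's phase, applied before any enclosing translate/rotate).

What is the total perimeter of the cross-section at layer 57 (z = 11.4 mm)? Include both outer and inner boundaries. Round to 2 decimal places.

At z = 11.4 mm: the r=8 cylinder gives a regular 16-gon of circumradius 8 (constant along its height) (perimeter = 2·16·8.000·sin(180°/16) = 49.94 mm); the cube at (4.5, 4.5) does not reach this height (z outside [4.5, 10.5]); the r=12 cylinder at (14.5, 2) gives a regular 16-gon of circumradius 12 (constant along its height) (perimeter = 2·16·12.000·sin(180°/16) = 74.91 mm); the cylinder at (7, 10.5) does not reach this height (z outside [1, 4]); Combining (union): the regions partially overlap (shared area 45.04 mm²), so the edge portions inside another operand are dropped and the merged outline is re-measured after clipping — boundary = 96.20 mm; (rotated 75° about Z; rotation is an isometry so areas/perimeters/island counts are preserved). Overall, the cross-section is a single solid region. Total boundary length (outer) = 96.20 mm.

96.20 mm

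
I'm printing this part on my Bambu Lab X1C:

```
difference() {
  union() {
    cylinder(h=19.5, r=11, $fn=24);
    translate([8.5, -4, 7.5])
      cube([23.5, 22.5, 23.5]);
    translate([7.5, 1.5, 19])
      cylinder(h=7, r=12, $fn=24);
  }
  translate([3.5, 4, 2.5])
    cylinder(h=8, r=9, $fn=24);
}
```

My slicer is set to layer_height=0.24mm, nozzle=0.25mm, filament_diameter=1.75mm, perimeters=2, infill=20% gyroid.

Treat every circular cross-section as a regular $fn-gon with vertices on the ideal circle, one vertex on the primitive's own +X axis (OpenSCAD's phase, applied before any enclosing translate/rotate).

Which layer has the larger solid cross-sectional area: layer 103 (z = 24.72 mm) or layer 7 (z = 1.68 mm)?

Layer 103 (z = 24.72): the cylinder is not intersected at this z (z outside [0, 19.5]); the cube at (8.5, -4) (footprint 23.5×22.5) is included at this height (area 528.75 mm²); the r=12 cylinder at (7.5, 1.5) gives a regular 24-gon of circumradius 12 (constant along its height) (area = (24/2)·12.000²·sin(360°/24) = 447.24 mm²); Combining (union): the regions partially overlap — summed areas 975.99 mm² minus the doubly-counted overlap 157.57 mm² gives 818.41 mm² — area = 818.41 mm²; the cylinder at (3.5, 4) is absent (z outside [2.5, 10.5]); Taking the first minus the rest: none of the subtracted shapes is present at this height, so the result so far is unchanged — area = 818.41 mm². So its area = 818.41 mm². Layer 7 (z = 1.68): the r=11 cylinder gives a regular 24-gon of circumradius 11 (constant along its height) (area = (24/2)·11.000²·sin(360°/24) = 375.81 mm²); the cube at (8.5, -4) is not intersected at this z (z outside [7.5, 31]); the cylinder at (7.5, 1.5) is not intersected at this z (z outside [19, 26]); Merging all regions: only the r=11 cylinder is present, so the union is just that shape — area = 375.81 mm²; the cylinder at (3.5, 4) does not reach this height (z outside [2.5, 10.5]); Subtracting the remaining from the first: none of the subtracted shapes is present at this height, so the result so far is unchanged — area = 375.81 mm². So its area = 375.81 mm². Layer 103 is larger (818.41 vs 375.81 mm²).

layer 103 (z = 24.72 mm)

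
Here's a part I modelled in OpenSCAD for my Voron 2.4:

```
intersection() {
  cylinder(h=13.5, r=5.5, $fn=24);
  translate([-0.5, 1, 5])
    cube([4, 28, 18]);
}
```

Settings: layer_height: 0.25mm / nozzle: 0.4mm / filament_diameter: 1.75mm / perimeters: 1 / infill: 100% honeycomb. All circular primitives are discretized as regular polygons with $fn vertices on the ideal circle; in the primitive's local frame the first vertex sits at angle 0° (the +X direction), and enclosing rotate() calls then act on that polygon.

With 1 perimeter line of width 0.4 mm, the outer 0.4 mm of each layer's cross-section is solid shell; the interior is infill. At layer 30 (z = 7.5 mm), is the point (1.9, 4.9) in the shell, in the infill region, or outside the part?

shell

At z = 7.5 mm: the cylinder: section is a regular 24-gon, circumradius r=5.5; the cube at (-0.5, 1) is present — its section is the full 4×28 rectangle; Taking the intersection: the 4×28 cube at (-0.5, 1) partially overlaps the r=5.5 cylinder; clipping to the common part keeps 16.47 mm² — 1 connected region. Overall, the cross-section is a single solid region. The nearest boundary edge runs (1.42, 5.31)→(2.75, 4.76); distance from the point to it = 0.20 mm. The point is inside the cross-section, 0.20 mm from the nearest boundary — within the 0.4 mm shell band (1 × 0.4).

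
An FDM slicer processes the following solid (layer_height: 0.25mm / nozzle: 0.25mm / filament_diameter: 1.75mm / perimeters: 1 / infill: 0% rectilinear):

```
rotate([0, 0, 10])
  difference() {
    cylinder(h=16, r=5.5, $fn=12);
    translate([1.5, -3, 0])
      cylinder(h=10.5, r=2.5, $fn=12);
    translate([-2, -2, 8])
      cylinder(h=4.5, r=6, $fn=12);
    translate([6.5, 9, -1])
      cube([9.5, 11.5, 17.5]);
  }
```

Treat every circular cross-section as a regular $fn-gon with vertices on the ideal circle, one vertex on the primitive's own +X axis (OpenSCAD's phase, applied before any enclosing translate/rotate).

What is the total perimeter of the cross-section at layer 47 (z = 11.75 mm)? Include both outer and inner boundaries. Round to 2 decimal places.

At z = 11.75 mm: the cylinder: section is a regular 12-gon, circumradius r=5.5 (perimeter = 2·12·5.500·sin(180°/12) = 34.16 mm); the cylinder at (1.5, -3) is not intersected at this z (z outside [0, 10.5]); the cylinder at (-2, -2): section is a regular 12-gon, circumradius r=6 (perimeter = 2·12·6.000·sin(180°/12) = 37.27 mm); the 9.5×11.5 cube at (6.5, 9) contributes its full rectangle (perimeter 42.00 mm); After the difference (first − rest): starting from the r=5.5 cylinder, the r=6 cylinder at (-2, -2) partially overlaps it — only the 67.42 mm² overlap (of its 108.00 mm²) is removed, clipping the outline; the 9.5×11.5 cube at (6.5, 9) misses the remaining region (no effect) — boundary = 31.56 mm; (whole slice rotated 10° about Z — lengths, areas and connectivity unchanged). Overall, the cross-section is a single solid region. Total boundary length (outer) = 31.56 mm.

31.56 mm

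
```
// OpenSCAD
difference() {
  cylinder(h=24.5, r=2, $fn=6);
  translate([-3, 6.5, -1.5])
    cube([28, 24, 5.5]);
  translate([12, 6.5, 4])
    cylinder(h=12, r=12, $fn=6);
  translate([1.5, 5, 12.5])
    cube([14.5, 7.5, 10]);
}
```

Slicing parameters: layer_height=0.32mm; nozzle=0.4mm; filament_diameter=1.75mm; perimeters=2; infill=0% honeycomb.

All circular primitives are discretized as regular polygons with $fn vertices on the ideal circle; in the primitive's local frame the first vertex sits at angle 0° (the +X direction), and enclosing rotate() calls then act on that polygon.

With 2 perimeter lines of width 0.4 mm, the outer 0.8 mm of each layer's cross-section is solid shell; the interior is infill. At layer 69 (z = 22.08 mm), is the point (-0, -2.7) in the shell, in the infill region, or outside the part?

outside

At z = 22.08 mm: the cylinder: section is a regular 6-gon, circumradius r=2; the cube at (-3, 6.5) is absent (z outside [-1.5, 4]); the cylinder at (12, 6.5) is not intersected at this z (z outside [4, 16]); the cube at (1.5, 5) is present — its section is the full 14.5×7.5 rectangle; Taking the first minus the rest: starting from the r=2 cylinder, the 14.5×7.5 cube at (1.5, 5) misses the remaining region (no effect) — 1 connected region. Overall, the cross-section is a single solid region. The nearest boundary edge runs (1.00, -1.73)→(-1.00, -1.73); distance from the point to it = 0.97 mm. The point is not inside any of the regions above, so it lies outside the cross-section (0.97 mm from the nearest boundary).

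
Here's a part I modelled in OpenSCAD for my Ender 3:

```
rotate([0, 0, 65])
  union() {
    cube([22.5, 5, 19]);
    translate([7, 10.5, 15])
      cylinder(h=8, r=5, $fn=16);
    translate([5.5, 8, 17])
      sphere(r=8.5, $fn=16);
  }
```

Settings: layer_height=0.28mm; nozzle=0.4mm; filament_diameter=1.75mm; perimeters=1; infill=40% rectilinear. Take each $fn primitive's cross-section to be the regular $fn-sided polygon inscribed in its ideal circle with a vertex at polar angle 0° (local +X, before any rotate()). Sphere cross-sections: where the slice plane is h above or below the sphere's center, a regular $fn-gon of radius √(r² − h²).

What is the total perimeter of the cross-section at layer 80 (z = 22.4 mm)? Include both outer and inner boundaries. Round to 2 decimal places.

At z = 22.4 mm: the cube is not intersected at this z (z outside [0, 19]); the r=5 cylinder at (7, 10.5) contributes a regular 16-gon of circumradius 5 (perimeter = 2·16·5.000·sin(180°/16) = 31.21 mm); the r=8.5 sphere at (5.5, 8) slices to a regular 16-gon of circumradius 6.564 (√(r²−h²) with h=5.4 from center) (perimeter = 2·16·6.564·sin(180°/16) = 40.98 mm); Combining (union): the regions partially overlap (shared area 66.38 mm²), so the edge portions inside another operand are dropped and the merged outline is re-measured after clipping — boundary = 42.87 mm; (rotated 65° about Z; rotation is an isometry so areas/perimeters/island counts are preserved). Overall, the cross-section is a single solid region. Total boundary length (outer) = 42.87 mm.

42.87 mm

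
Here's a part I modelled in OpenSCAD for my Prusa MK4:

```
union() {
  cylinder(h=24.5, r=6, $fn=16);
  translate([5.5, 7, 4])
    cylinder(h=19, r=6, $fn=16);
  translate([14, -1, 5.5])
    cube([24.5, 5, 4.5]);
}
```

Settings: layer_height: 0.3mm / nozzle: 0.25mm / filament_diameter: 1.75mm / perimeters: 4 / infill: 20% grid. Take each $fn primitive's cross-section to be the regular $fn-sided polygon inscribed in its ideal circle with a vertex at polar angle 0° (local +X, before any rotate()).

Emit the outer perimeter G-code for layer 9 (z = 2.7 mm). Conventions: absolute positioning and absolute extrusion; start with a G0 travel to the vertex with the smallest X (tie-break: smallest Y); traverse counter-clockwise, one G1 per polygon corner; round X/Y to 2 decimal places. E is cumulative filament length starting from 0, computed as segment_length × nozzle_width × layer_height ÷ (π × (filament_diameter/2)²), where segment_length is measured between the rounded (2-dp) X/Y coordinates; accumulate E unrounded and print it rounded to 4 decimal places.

G0 X-6.00 Y0.00 Z2.70
G1 X-5.54 Y-2.30 E0.0731
G1 X-4.24 Y-4.24 E0.1460
G1 X-2.30 Y-5.54 E0.2188
G1 X0.00 Y-6.00 E0.2919
G1 X2.30 Y-5.54 E0.3650
G1 X4.24 Y-4.24 E0.4379
G1 X5.54 Y-2.30 E0.5107
G1 X6.00 Y0.00 E0.5838
G1 X5.54 Y2.30 E0.6570
G1 X4.24 Y4.24 E0.7298
G1 X2.30 Y5.54 E0.8026
G1 X0.00 Y6.00 E0.8757
G1 X-2.30 Y5.54 E0.9489
G1 X-4.24 Y4.24 E1.0217
G1 X-5.54 Y2.30 E1.0945
G1 X-6.00 Y0.00 E1.1676

At z = 2.7 mm: the r=6 cylinder contributes a regular 16-gon of circumradius 6; the cylinder at (5.5, 7) does not reach this height (z outside [4, 23]); the cube at (14, -1) is absent (z outside [5.5, 10]); Combining (union): only the r=6 cylinder is present, so the union is just that shape — 1 connected region. The outline is a single polygon with 16 vertices. Extrusion per mm of travel: 0.25 × 0.3 / (π × 0.875²) = 0.031181. Accumulating E over each segment gives final E = 1.1676.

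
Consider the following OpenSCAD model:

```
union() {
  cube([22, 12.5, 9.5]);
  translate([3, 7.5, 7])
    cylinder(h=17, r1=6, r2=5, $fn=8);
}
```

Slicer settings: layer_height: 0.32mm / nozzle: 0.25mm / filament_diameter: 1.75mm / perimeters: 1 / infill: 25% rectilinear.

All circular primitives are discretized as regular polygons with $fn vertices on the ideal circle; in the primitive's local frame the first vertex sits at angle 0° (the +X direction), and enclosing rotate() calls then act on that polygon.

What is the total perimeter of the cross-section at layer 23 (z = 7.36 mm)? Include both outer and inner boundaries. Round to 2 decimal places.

At z = 7.36 mm: the 22×12.5 cube contributes its full rectangle (perimeter 69.00 mm); the cone at (3, 7.5) (r1=6→r2=5) has section circumradius 5.979 here — a regular 8-gon (perimeter = 2·8·5.979·sin(180°/8) = 36.61 mm); Merging all regions: the regions partially overlap (shared area 80.38 mm²), so the edge portions inside another operand are dropped and the merged outline is re-measured after clipping — boundary = 71.73 mm. Overall, the cross-section is a single solid region. Total boundary length (outer) = 71.73 mm.

71.73 mm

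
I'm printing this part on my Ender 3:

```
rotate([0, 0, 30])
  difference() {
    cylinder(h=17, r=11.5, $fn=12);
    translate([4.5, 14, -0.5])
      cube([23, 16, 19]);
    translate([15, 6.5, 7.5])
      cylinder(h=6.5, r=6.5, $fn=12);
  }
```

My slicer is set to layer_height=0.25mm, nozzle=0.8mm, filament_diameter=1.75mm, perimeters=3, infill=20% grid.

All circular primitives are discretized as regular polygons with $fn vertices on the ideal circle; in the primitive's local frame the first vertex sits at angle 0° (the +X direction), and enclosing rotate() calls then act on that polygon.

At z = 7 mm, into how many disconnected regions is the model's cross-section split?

At z = 7 mm: the r=11.5 cylinder contributes a regular 12-gon of circumradius 11.5; the 23×16 cube at (4.5, 14) contributes its full rectangle; the cylinder at (15, 6.5) does not reach this height (z outside [7.5, 14]); Taking the first minus the rest: starting from the r=11.5 cylinder, the 23×16 cube at (4.5, 14) misses the remaining region (no effect) — 1 connected region; (rotated 30° about Z; rotation is an isometry so areas/perimeters/island counts are preserved). The result has 1 disconnected region.

1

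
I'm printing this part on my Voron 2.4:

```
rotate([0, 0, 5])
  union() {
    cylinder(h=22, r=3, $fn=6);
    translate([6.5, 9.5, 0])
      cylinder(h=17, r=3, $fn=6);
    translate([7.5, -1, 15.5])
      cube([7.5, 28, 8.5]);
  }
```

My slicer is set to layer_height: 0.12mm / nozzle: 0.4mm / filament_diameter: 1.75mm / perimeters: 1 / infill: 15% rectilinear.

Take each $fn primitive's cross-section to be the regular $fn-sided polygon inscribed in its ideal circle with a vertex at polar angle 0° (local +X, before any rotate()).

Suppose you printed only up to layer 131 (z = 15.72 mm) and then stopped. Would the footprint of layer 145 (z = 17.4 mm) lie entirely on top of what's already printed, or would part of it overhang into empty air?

Compare the two slices. At z = 15.72: the r=3 cylinder contributes a regular 6-gon of circumradius 3 (area = (6/2)·3.000²·sin(360°/6) = 23.38 mm²); the r=3 cylinder at (6.5, 9.5) contributes a regular 6-gon of circumradius 3 (area = (6/2)·3.000²·sin(360°/6) = 23.38 mm²); the cube at (7.5, -1) (footprint 7.5×28) is included at this height (area 210.00 mm²); Combining (union): the regions partially overlap — summed areas 256.77 mm² minus the doubly-counted overlap 6.50 mm² gives 250.27 mm² — area = 250.27 mm²; (rotated 5° about Z; rotation is an isometry so areas/perimeters/island counts are preserved). At z = 17.4: the cylinder: section is a regular 6-gon, circumradius r=3 (area = (6/2)·3.000²·sin(360°/6) = 23.38 mm²); the cylinder at (6.5, 9.5) does not reach this height (z outside [0, 17]); the 7.5×28 cube at (7.5, -1) contributes its full rectangle (area 210.00 mm²); Merging all regions: the 2 present regions are separate (no shared area or edge), so areas and boundary lengths simply add and each stays a separate island — area = 233.38 mm²; (rotated 5° about Z; rotation is an isometry so areas/perimeters/island counts are preserved). Checking containment: the cross-section at z = 17.4 is a subset of the cross-section at z = 15.72.

entirely on top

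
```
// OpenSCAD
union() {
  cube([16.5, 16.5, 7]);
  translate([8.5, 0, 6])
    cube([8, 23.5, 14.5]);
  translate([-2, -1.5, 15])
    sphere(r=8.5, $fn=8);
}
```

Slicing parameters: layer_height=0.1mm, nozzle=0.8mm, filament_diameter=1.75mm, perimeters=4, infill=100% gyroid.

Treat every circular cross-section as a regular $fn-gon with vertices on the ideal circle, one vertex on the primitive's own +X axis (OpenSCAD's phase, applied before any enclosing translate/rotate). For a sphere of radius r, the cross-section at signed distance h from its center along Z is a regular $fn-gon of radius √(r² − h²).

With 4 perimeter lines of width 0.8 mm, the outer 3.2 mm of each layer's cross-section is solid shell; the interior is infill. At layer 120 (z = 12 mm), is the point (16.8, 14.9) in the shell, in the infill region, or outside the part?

At z = 12 mm: the cube does not reach this height (z outside [0, 7]); the cube at (8.5, 0) is present — its section is the full 8×23.5 rectangle; the r=8.5 sphere at (-2, -1.5) slices to a regular 8-gon of circumradius 7.953 (√(r²−h²) with h=3 from center); Taking the union: the 2 present regions are separate (no shared area or edge), so areas and boundary lengths simply add and each stays a separate island — 2 connected regions. Overall, the cross-section has 2 separate islands. The nearest boundary edge runs (16.50, 23.50)→(16.50, 0.00); distance from the point to it = 0.30 mm. The point is not inside any of the regions above, so it lies outside the cross-section (0.30 mm from the nearest boundary).

outside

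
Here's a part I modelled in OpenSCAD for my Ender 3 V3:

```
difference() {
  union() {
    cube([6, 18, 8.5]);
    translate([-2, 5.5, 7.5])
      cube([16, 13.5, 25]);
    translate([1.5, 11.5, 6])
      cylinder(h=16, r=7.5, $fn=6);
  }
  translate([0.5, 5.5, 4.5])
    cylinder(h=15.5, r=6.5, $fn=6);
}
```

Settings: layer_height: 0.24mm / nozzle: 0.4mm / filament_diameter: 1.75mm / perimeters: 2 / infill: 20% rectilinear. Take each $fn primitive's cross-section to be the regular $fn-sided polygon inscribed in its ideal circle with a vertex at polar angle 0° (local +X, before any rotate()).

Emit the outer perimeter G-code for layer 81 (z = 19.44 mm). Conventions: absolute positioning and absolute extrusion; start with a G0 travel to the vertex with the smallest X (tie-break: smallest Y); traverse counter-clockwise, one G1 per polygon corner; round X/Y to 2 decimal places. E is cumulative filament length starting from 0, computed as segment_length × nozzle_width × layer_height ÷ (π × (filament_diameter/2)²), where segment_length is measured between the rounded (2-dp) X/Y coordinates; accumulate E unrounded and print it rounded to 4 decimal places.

G0 X-6.00 Y11.50 Z19.44
G1 X-4.27 Y8.50 E0.1382
G1 X-2.75 Y11.13 E0.2595
G1 X3.75 Y11.13 E0.5189
G1 X7.00 Y5.50 E0.7783
G1 X14.00 Y5.50 E1.0577
G1 X14.00 Y19.00 E1.5965
G1 X-2.00 Y19.00 E2.2351
G1 X-2.00 Y18.00 E2.2751
G1 X-2.25 Y18.00 E2.2850
G1 X-6.00 Y11.50 E2.5845

At z = 19.44 mm: the cube is not intersected at this z (z outside [0, 8.5]); the cube at (-2, 5.5) is present — its section is the full 16×13.5 rectangle; the r=7.5 cylinder at (1.5, 11.5) contributes a regular 6-gon of circumradius 7.5; Combining (union): the regions partially overlap (shared area 114.88 mm²), so overlapping operands fuse into one piece — 1 connected region; the r=6.5 cylinder at (0.5, 5.5) contributes a regular 6-gon of circumradius 6.5; Taking the first minus the rest: starting from that combined region, the r=6.5 cylinder at (0.5, 5.5) partially overlaps it — only the 53.54 mm² overlap (of its 109.77 mm²) is removed, clipping the outline — 1 connected region. The outline is a single polygon with 10 vertices. Extrusion per mm of travel: 0.4 × 0.24 / (π × 0.875²) = 0.039912. Accumulating E over each segment gives final E = 2.5845.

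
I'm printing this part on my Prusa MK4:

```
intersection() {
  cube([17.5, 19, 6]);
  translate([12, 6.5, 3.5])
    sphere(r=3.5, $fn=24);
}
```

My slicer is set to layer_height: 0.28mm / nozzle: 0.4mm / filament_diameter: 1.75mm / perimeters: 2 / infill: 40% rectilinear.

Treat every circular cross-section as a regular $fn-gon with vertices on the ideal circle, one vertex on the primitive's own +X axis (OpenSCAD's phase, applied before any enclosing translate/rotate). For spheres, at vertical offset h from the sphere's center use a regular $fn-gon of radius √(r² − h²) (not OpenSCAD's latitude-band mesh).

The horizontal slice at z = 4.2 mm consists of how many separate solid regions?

At z = 4.2 mm: the cube is present — its section is the full 17.5×19 rectangle; the r=3.5 sphere at (12, 6.5) slices to a regular 24-gon of circumradius 3.429 (√(r²−h²) with h=0.7 from center); Taking the intersection: the r=3.5 sphere at (12, 6.5) lies inside the 17.5×19 cube, so the common part is the r=3.5 sphere at (12, 6.5) itself — 1 connected region. The result has 1 disconnected region.

1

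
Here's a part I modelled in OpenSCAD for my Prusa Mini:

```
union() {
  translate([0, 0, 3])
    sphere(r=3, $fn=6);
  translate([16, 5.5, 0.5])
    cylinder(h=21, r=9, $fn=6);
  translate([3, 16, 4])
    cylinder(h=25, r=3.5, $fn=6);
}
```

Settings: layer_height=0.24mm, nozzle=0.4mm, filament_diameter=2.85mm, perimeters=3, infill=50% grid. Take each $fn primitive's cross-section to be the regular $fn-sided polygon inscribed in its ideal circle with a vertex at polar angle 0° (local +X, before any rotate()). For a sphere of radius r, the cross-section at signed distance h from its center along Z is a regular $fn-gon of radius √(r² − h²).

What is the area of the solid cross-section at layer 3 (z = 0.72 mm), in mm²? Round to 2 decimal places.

220.32 mm²

At z = 0.72 mm: the r=3 sphere slices to a regular 6-gon of circumradius 1.950 (√(r²−h²) with h=2.28 from center) (area = (6/2)·1.950²·sin(360°/6) = 9.88 mm²); the r=9 cylinder at (16, 5.5) gives a regular 6-gon of circumradius 9 (constant along its height) (area = (6/2)·9.000²·sin(360°/6) = 210.44 mm²); the cylinder at (3, 16) does not reach this height (z outside [4, 29]); Taking the union: the 2 present regions are separate (no shared area or edge), so areas and boundary lengths simply add and each stays a separate island — area = 220.32 mm². Overall, the cross-section has 2 separate islands. Net area = 220.32 mm².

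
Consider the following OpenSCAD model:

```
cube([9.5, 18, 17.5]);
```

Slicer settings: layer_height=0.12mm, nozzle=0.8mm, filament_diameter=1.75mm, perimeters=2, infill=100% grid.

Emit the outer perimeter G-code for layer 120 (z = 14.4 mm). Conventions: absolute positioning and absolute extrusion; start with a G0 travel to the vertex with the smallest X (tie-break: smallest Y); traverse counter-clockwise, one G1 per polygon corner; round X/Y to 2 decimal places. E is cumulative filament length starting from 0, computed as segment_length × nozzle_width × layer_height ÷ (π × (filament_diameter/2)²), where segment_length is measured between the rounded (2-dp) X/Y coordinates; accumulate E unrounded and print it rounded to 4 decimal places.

At z = 14.4 mm: the cube (footprint 9.5×18) is included at this height. The outline is a single polygon with 4 vertices. Extrusion per mm of travel: 0.8 × 0.12 / (π × 0.875²) = 0.039912. Accumulating E over each segment gives final E = 2.1952.

G0 X0.00 Y0.00 Z14.40
G1 X9.50 Y0.00 E0.3792
G1 X9.50 Y18.00 E1.0976
G1 X0.00 Y18.00 E1.4767
G1 X0.00 Y0.00 E2.1952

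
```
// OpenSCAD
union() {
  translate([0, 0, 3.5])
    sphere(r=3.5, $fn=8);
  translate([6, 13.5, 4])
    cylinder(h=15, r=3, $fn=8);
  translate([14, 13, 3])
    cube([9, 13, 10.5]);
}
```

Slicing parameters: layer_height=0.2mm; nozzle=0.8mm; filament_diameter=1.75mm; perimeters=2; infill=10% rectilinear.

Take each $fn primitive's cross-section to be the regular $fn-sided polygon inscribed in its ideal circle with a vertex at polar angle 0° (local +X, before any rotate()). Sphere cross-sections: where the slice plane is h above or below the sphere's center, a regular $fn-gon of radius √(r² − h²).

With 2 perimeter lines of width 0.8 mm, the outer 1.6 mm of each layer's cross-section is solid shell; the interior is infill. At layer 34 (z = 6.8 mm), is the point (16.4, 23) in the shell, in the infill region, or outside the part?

infill

At z = 6.8 mm: the r=3.5 sphere contributes a regular 8-gon of circumradius √(3.5²−3.3²) = 1.166; the r=3 cylinder at (6, 13.5) contributes a regular 8-gon of circumradius 3; the cube at (14, 13) (footprint 9×13) is included at this height; Merging all regions: the 3 present regions are separate (no shared area or edge), so areas and boundary lengths simply add and each stays a separate island — 3 connected regions. Overall, the cross-section has 3 separate islands. The nearest boundary edge runs (14.00, 13.00)→(14.00, 26.00); distance from the point to it = 2.40 mm. (Shell/infill is judged within the island containing the point — the largest one.) The point is inside the cross-section and 2.40 mm from the nearest boundary — more than the 1.6 mm shell width (2 × 0.8), so it's in the infill interior.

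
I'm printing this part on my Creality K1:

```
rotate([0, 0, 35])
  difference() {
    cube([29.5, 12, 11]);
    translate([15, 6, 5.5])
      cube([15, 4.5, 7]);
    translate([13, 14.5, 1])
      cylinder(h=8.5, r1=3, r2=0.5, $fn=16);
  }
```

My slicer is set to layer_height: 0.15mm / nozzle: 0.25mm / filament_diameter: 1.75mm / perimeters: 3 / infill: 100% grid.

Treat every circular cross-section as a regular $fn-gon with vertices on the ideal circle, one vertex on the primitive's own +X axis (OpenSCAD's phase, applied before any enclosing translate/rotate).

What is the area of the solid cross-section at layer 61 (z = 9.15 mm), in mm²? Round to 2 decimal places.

At z = 9.15 mm: the 29.5×12 cube contributes its full rectangle (area 354.00 mm²); the cube at (15, 6) (footprint 15×4.5) is included at this height (area 67.50 mm²); the cone at (13, 14.5): at t=0.959 of its height the radius interpolates to r₁+(r₂−r₁)t = 0.603, giving a regular 16-gon of that circumradius (area = (16/2)·0.603²·sin(360°/16) = 1.11 mm²); After the difference (first − rest): starting from the 29.5×12 cube (354.00 mm²), the 15×4.5 cube at (15, 6) partially overlaps it — only the 65.25 mm² overlap (of its 67.50 mm²) is removed, clipping the outline; the cone at (13, 14.5) misses the remaining region (no effect) — area = 288.75 mm²; (rotated 35° about Z; rotation is an isometry so areas/perimeters/island counts are preserved). Overall, the cross-section is a single solid region. Net area = 288.75 mm².

288.75 mm²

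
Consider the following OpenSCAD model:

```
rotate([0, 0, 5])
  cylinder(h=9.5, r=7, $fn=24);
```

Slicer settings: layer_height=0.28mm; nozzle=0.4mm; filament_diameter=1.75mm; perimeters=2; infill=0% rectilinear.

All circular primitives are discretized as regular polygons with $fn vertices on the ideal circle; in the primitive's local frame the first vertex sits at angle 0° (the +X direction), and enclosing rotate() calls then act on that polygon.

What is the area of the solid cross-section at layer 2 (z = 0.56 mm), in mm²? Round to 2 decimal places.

152.19 mm²

At z = 0.56 mm: the r=7 cylinder contributes a regular 24-gon of circumradius 7 (area = (24/2)·7.000²·sin(360°/24) = 152.19 mm²); (whole slice rotated 5° about Z — lengths, areas and connectivity unchanged). Overall, the cross-section is a single solid region. Net area = 152.19 mm².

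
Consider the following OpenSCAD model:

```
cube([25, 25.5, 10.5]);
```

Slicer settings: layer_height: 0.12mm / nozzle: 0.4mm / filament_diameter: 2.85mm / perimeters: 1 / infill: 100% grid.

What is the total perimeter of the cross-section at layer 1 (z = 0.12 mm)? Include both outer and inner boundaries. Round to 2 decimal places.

101.00 mm

At z = 0.12 mm: the cube is present — its section is the full 25×25.5 rectangle (perimeter 101.00 mm). Overall, the cross-section is a single solid region. Total boundary length (outer) = 101.00 mm.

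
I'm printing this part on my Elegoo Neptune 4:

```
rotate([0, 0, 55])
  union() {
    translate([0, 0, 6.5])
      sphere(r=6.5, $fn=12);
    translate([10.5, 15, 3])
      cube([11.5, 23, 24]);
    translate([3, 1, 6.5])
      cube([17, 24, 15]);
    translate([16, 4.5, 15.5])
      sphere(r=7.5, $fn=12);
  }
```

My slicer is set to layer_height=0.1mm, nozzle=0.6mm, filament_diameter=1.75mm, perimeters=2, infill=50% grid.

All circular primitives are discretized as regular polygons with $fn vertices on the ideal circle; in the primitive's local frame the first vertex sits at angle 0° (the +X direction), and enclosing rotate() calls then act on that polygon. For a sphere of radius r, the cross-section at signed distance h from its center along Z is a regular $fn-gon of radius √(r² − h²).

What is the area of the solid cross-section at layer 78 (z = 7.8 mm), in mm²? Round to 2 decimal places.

At z = 7.8 mm: the r=6.5 sphere slices to a regular 12-gon of circumradius 6.369 (√(r²−h²) with h=1.3 from center) (area = (12/2)·6.369²·sin(360°/12) = 121.68 mm²); the cube at (10.5, 15) (footprint 11.5×23) is included at this height (area 264.50 mm²); the 17×24 cube at (3, 1) contributes its full rectangle (area 408.00 mm²); the sphere at (16, 4.5) is absent (|z−center|=7.700 > r=7.5); Taking the union: the regions partially overlap — summed areas 794.18 mm² minus the doubly-counted overlap 104.29 mm² gives 689.89 mm² — area = 689.89 mm²; (whole slice rotated 55° about Z — lengths, areas and connectivity unchanged). Overall, the cross-section is a single solid region. Net area = 689.89 mm².

689.89 mm²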